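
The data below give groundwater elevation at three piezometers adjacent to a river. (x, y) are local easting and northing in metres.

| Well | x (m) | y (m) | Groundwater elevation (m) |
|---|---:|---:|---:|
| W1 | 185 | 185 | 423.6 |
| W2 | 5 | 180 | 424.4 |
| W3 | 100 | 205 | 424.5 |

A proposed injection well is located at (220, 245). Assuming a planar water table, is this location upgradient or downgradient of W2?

upgradient

Differences from W1: to W2 (Δx, Δy, Δh) = (-180, -5, +0.8); to W3 = (-85, 20, +0.9).
Determinant of the coordinate differences = (-180)·20 − (-85)·(-5) = -4025.
∂h/∂x = [(+0.8)·20 − (+0.9)·(-5)] / -4025 = -0.005093
∂h/∂y = [(-180)·(+0.9) − (-85)·(+0.8)] / -4025 = +0.02335
Head at (220, 245) = 423.6 + (-0.005093)·(35) + (+0.02335)·(60) = 424.82 m.
That is higher than the 424.4 m at W2, so the point is upgradient.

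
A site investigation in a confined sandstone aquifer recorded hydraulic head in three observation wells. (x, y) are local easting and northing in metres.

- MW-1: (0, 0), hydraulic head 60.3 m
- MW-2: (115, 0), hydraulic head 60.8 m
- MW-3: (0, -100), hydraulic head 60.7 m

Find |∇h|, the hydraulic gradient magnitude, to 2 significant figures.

∂h/∂x = (60.8 − 60.3) / (115 − 0) = +0.004348
∂h/∂y = (60.7 − 60.3) / (-100 − 0) = -0.004000
|∇h| = √(0.004348² + -0.004000²) = 0.005908

0.0059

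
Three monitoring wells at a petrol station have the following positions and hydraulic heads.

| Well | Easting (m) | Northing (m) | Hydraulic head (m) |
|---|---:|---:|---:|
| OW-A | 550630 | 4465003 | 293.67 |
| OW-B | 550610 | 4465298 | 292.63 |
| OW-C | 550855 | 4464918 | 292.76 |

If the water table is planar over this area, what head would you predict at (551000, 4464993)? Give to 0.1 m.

291.7 m

With h = a·x + b·y + c and OW-A as origin, the differences give:
  (-20)·a + 295·b = -1.04
  225·a + (-85)·b = -0.91
Eliminate b (×(-85) and ×295, subtract): -64675·a = 356.850 → a = ∂h/∂x = -0.005518
Back-substitute: b = ∂h/∂y = -0.003899.
h(551000, 4464993) = 293.67 + (-0.005518)·(370) + (-0.003899)·(-10) = 293.67 -2.042 +0.039 = 291.667 m.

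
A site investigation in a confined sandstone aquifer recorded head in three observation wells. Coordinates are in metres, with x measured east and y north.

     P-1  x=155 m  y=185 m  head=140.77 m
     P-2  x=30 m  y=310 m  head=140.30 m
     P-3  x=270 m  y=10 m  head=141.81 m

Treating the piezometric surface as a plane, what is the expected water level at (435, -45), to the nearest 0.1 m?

141.3 m

With h = a·x + b·y + c and P-1 as origin, the differences give:
  (-125)·a + 125·b = -0.47
  115·a + (-175)·b = +1.04
Eliminate b (×(-175) and ×125, subtract): 7500·a = -47.750 → a = ∂h/∂x = -0.006367
Back-substitute: b = ∂h/∂y = -0.01013.
h(435, -45) = 140.77 + (-0.006367)·(280) + (-0.01013)·(-230) = 140.77 -1.783 +2.329 = 141.316 m.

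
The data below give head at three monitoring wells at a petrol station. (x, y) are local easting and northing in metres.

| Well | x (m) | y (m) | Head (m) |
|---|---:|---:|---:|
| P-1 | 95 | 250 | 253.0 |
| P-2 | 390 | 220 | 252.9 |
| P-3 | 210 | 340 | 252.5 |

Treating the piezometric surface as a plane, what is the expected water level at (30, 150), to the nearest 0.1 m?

Differences from P-1: to P-2 (Δx, Δy, Δh) = (295, -30, -0.1); to P-3 = (115, 90, -0.5).
Solve a·Δx + b·Δy = Δh: det = 295·90 − 115·(-30) = 30000.
∂h/∂x = [(-0.1)·90 − (-0.5)·(-30)] / 30000 = -0.0008000
∂h/∂y = [295·(-0.5) − 115·(-0.1)] / 30000 = -0.004533
h(30, 150) = 253.0 + (-0.0008000)·(-65) + (-0.004533)·(-100) = 253.0 +0.052 +0.453 = 253.505 m.

253.5 m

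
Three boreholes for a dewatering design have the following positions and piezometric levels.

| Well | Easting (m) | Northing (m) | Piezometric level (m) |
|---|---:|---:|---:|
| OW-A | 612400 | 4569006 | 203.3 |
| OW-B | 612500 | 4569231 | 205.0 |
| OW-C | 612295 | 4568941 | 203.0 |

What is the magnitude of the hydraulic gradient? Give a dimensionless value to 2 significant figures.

0.0090

Differences from OW-A: to OW-B (Δx, Δy, Δh) = (100, 225, +1.7); to OW-C = (-105, -65, -0.3).
Solve a·Δx + b·Δy = Δh: det = 100·(-65) − (-105)·225 = 17125.
∂h/∂x = [(+1.7)·(-65) − (-0.3)·225] / 17125 = -0.002511
∂h/∂y = [100·(-0.3) − (-105)·(+1.7)] / 17125 = +0.008672
|∇h| = √(-0.002511² + 0.008672²) = 0.009028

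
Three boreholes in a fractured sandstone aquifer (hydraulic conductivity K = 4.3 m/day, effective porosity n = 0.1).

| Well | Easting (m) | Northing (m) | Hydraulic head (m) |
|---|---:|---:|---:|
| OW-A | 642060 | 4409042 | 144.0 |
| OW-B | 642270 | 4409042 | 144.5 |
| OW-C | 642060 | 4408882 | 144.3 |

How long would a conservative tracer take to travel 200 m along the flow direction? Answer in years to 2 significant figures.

4.2 years

∂h/∂x = (144.5 − 144.0) / (642270 − 642060) = +0.002381
∂h/∂y = (144.3 − 144.0) / (4408882 − 4409042) = -0.001875
|∇h| = √(0.002381² + -0.001875²) = 0.003031
Seepage velocity v = K·i/n = 4.3 × 0.003031 / 0.1 = 0.1303 m/day.
t = 200 / 0.1303 = 1535 days = 4.2 years.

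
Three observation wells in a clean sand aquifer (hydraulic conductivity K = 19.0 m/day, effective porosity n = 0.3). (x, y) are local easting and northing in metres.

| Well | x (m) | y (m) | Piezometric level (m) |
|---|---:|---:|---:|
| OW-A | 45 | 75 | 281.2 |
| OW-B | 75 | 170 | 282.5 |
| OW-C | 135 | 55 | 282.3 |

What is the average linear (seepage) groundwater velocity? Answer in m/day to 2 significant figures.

1.1 m/day

Three-point gradient (reference OW-A): Δ to OW-B = (30, 95, +1.3), Δ to OW-C = (90, -20, +1.1).
∂h/∂x = +0.01426, ∂h/∂y = +0.009180 (det = -9150).
|∇h| = √(0.01426² + 0.009180²) = 0.01696
Seepage velocity v = K·i/n = 19.0 × 0.01696 / 0.3 = 1.074 m/day.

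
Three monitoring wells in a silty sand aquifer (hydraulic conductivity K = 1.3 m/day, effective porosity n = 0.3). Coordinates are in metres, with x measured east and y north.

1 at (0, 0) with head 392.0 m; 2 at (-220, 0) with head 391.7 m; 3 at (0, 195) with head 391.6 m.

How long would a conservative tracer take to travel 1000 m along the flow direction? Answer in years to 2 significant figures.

∂h/∂x = (391.7 − 392.0) / (-220 − 0) = +0.001364
∂h/∂y = (391.6 − 392.0) / (195 − 0) = -0.002051
|∇h| = √(0.001364² + -0.002051²) = 0.002463
Seepage velocity v = K·i/n = 1.3 × 0.002463 / 0.3 = 0.01067 m/day.
t = 1000 / 0.01067 = 9.372e+04 days = 257 years.

260 years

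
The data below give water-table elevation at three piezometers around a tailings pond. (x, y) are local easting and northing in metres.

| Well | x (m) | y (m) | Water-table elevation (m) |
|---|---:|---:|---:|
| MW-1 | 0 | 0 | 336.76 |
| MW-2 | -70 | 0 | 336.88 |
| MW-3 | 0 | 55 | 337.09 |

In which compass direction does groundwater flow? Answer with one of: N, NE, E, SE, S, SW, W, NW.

∂h/∂x = (336.88 − 336.76) / (-70 − 0) = -0.001714
∂h/∂y = (337.09 − 336.76) / (55 − 0) = +0.006000
Flow = −∇h = (+0.001714 east, -0.006000 north), which points south.

S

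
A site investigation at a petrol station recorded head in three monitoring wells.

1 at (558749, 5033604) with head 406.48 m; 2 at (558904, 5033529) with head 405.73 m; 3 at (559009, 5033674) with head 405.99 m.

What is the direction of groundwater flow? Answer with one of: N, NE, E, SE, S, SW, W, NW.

SE

Differences from 1: to 2 (Δx, Δy, Δh) = (155, -75, -0.75); to 3 = (260, 70, -0.49).
Determinant of the coordinate differences = 155·70 − 260·(-75) = 30350.
∂h/∂x = [(-0.75)·70 − (-0.49)·(-75)] / 30350 = -0.002941
∂h/∂y = [155·(-0.49) − 260·(-0.75)] / 30350 = +0.003923
Flow = −∇h = (+0.002941 east, -0.003923 north), which points southeast.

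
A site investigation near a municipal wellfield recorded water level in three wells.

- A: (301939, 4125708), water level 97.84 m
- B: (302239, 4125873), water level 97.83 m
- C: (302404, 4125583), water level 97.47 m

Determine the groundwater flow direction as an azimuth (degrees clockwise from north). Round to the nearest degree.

150°

Differences from A: to B (Δx, Δy, Δh) = (300, 165, -0.01); to C = (465, -125, -0.37).
Solve a·Δx + b·Δy = Δh: det = 300·(-125) − 465·165 = -114225.
∂h/∂x = [(-0.01)·(-125) − (-0.37)·165] / -114225 = -0.0005454
∂h/∂y = [300·(-0.37) − 465·(-0.01)] / -114225 = +0.0009311
Flow direction (−∇h) has components (+0.0005454 E, -0.0009311 N).
Azimuth = atan2(E, N) = atan2(+0.0005454, -0.0009311) = 149.6° ≈ 150°.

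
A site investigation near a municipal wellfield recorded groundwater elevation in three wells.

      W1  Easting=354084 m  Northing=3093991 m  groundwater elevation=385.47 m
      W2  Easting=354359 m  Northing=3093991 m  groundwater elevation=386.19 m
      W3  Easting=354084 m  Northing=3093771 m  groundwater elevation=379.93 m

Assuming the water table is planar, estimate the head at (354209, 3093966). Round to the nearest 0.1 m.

385.2 m

∂h/∂x = (386.19 − 385.47) / (354359 − 354084) = +0.002618
∂h/∂y = (379.93 − 385.47) / (3093771 − 3093991) = +0.02518
h(354209, 3093966) = 385.47 + (+0.002618)·(125) + (+0.02518)·(-25) = 385.47 +0.327 -0.630 = 385.168 m.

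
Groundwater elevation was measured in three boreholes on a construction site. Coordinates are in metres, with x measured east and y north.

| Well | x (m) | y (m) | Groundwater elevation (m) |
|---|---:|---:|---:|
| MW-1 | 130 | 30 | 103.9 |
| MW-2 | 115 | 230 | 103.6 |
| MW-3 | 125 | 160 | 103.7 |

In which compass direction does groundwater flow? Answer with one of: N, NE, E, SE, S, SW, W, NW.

Differences from MW-1: to MW-2 (Δx, Δy, Δh) = (-15, 200, -0.3); to MW-3 = (-5, 130, -0.2).
Determinant of the coordinate differences = (-15)·130 − (-5)·200 = -950.
∂h/∂x = [(-0.3)·130 − (-0.2)·200] / -950 = -0.001053
∂h/∂y = [(-15)·(-0.2) − (-5)·(-0.3)] / -950 = -0.001579
Flow = −∇h = (+0.001053 east, +0.001579 north), which points northeast.

NE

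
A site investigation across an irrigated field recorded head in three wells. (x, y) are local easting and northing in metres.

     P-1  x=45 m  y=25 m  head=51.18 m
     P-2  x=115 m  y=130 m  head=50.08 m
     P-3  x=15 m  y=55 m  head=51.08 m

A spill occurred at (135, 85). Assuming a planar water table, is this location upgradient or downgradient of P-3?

downgradient

Three-point gradient (reference P-1): Δ to P-2 = (70, 105, -1.10), Δ to P-3 = (-30, 30, -0.10).
∂h/∂x = -0.004286, ∂h/∂y = -0.007619 (det = 5250).
Head at (135, 85) = 51.18 + (-0.004286)·(90) + (-0.007619)·(60) = 50.34 m.
That is lower than the 51.08 m at P-3, so the point is downgradient.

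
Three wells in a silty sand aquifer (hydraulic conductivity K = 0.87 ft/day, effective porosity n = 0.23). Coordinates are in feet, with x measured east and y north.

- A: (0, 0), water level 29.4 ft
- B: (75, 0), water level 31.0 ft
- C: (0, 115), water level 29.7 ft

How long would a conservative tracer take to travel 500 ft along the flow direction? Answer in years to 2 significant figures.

17 years

∂h/∂x = (31.0 − 29.4) / (75 − 0) = +0.02133
∂h/∂y = (29.7 − 29.4) / (115 − 0) = +0.002609
|∇h| = √(0.02133² + 0.002609²) = 0.02149
Seepage velocity v = K·i/n = 0.87 × 0.02149 / 0.23 = 0.08129 ft/day.
t = 500 / 0.08129 = 6151 days = 16.8 years.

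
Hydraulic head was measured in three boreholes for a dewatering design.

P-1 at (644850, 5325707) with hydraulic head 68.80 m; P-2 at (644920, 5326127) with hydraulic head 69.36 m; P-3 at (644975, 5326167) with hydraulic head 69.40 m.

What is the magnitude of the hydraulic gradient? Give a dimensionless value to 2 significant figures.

0.0014

With h = a·x + b·y + c and P-1 as origin, the differences give:
  70·a + 420·b = +0.56
  125·a + 460·b = +0.60
Eliminate b (×460 and ×420, subtract): -20300·a = 5.600 → a = ∂h/∂x = -0.0002759
Back-substitute: b = ∂h/∂y = +0.001379.
|∇h| = √(-0.0002759² + 0.001379²) = 0.001406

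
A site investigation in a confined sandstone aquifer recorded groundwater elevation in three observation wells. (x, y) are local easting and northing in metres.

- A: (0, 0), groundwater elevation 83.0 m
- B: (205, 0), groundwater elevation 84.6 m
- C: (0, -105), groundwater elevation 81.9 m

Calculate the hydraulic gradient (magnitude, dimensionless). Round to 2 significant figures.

0.013

∂h/∂x = (84.6 − 83.0) / (205 − 0) = +0.007805
∂h/∂y = (81.9 − 83.0) / (-105 − 0) = +0.01048
|∇h| = √(0.007805² + 0.01048²) = 0.01307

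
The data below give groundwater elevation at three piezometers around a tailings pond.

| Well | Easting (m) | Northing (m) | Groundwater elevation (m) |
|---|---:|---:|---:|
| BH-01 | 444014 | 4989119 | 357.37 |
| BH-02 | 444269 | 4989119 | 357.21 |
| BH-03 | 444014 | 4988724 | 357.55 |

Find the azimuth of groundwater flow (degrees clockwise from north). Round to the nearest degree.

∂h/∂x = (357.21 − 357.37) / (444269 − 444014) = -0.0006275
∂h/∂y = (357.55 − 357.37) / (4988724 − 4989119) = -0.0004557
Flow direction (−∇h) has components (+0.0006275 E, +0.0004557 N).
Azimuth = atan2(E, N) = atan2(+0.0006275, +0.0004557) = 54.0° ≈ 054°.

054°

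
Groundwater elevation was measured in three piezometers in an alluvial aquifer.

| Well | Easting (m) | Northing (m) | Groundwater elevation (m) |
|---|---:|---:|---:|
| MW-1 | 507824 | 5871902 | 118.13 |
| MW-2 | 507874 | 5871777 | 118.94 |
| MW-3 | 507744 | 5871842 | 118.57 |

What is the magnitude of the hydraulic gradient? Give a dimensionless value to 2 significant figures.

Differences from MW-1: to MW-2 (Δx, Δy, Δh) = (50, -125, +0.81); to MW-3 = (-80, -60, +0.44).
Determinant of the coordinate differences = 50·(-60) − (-80)·(-125) = -13000.
∂h/∂x = [(+0.81)·(-60) − (+0.44)·(-125)] / -13000 = -0.0004923
∂h/∂y = [50·(+0.44) − (-80)·(+0.81)] / -13000 = -0.006677
|∇h| = √(-0.0004923² + -0.006677²) = 0.006695

0.0067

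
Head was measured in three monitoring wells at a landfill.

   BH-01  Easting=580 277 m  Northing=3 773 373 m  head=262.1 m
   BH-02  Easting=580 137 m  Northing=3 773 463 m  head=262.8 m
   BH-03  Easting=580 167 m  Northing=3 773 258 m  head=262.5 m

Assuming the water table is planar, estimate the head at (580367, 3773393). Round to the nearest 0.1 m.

261.7 m

Taking BH-01 as reference: BH-02−BH-01 = (-140, 90, +0.7); BH-03−BH-01 = (-110, -115, +0.4).
Determinant of the coordinate differences = (-140)·(-115) − (-110)·90 = 26000.
∂h/∂x = [(+0.7)·(-115) − (+0.4)·90] / 26000 = -0.004481
∂h/∂y = [(-140)·(+0.4) − (-110)·(+0.7)] / 26000 = +0.0008077
h(580367, 3773393) = 262.1 + (-0.004481)·(90) + (+0.0008077)·(20) = 262.1 -0.403 +0.016 = 261.713 m.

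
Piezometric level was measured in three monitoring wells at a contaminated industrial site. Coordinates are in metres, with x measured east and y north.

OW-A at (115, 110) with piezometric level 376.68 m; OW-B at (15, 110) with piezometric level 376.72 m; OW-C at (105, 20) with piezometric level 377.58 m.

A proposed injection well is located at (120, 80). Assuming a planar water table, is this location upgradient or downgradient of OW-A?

upgradient

Differences from OW-A: to OW-B (Δx, Δy, Δh) = (-100, 0, +0.04); to OW-C = (-10, -90, +0.90).
Determinant of the coordinate differences = (-100)·(-90) − (-10)·0 = 9000.
∂h/∂x = [(+0.04)·(-90) − (+0.90)·0] / 9000 = -0.0004000
∂h/∂y = [(-100)·(+0.90) − (-10)·(+0.04)] / 9000 = -0.009956
Head at (120, 80) = 376.68 + (-0.0004000)·(5) + (-0.009956)·(-30) = 376.98 m.
That is higher than the 376.68 m at OW-A, so the point is upgradient.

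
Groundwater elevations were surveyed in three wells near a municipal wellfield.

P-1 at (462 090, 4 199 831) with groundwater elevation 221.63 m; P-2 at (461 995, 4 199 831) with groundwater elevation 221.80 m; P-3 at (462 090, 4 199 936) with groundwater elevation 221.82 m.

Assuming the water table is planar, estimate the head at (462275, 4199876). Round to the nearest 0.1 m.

221.4 m

∂h/∂x = (221.80 − 221.63) / (461995 − 462090) = -0.001789
∂h/∂y = (221.82 − 221.63) / (4199936 − 4199831) = +0.001810
h(462275, 4199876) = 221.63 + (-0.001789)·(185) + (+0.001810)·(45) = 221.63 -0.331 +0.081 = 221.380 m.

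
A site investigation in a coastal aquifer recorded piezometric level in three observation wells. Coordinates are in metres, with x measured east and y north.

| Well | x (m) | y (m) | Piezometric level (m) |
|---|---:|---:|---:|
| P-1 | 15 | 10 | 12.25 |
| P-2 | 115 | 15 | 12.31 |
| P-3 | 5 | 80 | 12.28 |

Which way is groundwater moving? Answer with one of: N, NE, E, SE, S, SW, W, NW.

Three-point gradient (reference P-1): Δ to P-2 = (100, 5, +0.06), Δ to P-3 = (-10, 70, +0.03).
∂h/∂x = +0.0005745, ∂h/∂y = +0.0005106 (det = 7050).
Flow = −∇h = (-0.0005745 east, -0.0005106 north), which points southwest.

SW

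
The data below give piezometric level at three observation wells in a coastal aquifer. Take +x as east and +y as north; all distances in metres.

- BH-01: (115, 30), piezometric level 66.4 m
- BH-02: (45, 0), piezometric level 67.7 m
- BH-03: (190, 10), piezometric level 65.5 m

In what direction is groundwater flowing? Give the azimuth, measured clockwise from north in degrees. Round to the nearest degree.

Differences from BH-01: to BH-02 (Δx, Δy, Δh) = (-70, -30, +1.3); to BH-03 = (75, -20, -0.9).
Solve a·Δx + b·Δy = Δh: det = (-70)·(-20) − 75·(-30) = 3650.
∂h/∂x = [(+1.3)·(-20) − (-0.9)·(-30)] / 3650 = -0.01452
∂h/∂y = [(-70)·(-0.9) − 75·(+1.3)] / 3650 = -0.009452
Flow direction (−∇h) has components (+0.01452 E, +0.009452 N).
Azimuth = atan2(E, N) = atan2(+0.01452, +0.009452) = 56.9° ≈ 057°.

057°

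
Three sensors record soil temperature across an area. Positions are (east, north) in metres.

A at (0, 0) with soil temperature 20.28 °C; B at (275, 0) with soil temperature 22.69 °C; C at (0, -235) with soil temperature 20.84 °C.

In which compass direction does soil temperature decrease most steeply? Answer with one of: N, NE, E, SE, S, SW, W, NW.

W

∂T/∂x = (22.69 − 20.28) / (275 − 0) = +0.008764
∂T/∂y = (20.84 − 20.28) / (-235 − 0) = -0.002383
Steepest decrease is along −∇f = (-0.008764 E, +0.002383 N) → west.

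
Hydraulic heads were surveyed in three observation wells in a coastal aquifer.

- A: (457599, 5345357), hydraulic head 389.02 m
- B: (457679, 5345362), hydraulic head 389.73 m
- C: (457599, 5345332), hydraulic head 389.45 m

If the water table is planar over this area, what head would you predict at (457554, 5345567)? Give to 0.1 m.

Taking A as reference: B−A = (80, 5, +0.71); C−A = (0, -25, +0.43).
Solve a·Δx + b·Δy = Δh: det = 80·(-25) − 0·5 = -2000.
∂h/∂x = [(+0.71)·(-25) − (+0.43)·5] / -2000 = +0.009950
∂h/∂y = [80·(+0.43) − 0·(+0.71)] / -2000 = -0.01720
h(457554, 5345567) = 389.02 + (+0.009950)·(-45) + (-0.01720)·(210) = 389.02 -0.448 -3.612 = 384.960 m.

385.0 m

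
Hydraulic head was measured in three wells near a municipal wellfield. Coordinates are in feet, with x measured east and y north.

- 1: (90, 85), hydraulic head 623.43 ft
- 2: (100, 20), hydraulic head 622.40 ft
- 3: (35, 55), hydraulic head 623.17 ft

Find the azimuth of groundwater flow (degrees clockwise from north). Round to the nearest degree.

With h = a·x + b·y + c and 1 as origin, the differences give:
  10·a + (-65)·b = -1.03
  (-55)·a + (-30)·b = -0.26
Eliminate b (×(-30) and ×(-65), subtract): -3875·a = 14.000 → a = ∂h/∂x = -0.003613
Back-substitute: b = ∂h/∂y = +0.01529.
Flow direction (−∇h) has components (+0.003613 E, -0.01529 N).
Azimuth = atan2(E, N) = atan2(+0.003613, -0.01529) = 166.7° ≈ 167°.

167°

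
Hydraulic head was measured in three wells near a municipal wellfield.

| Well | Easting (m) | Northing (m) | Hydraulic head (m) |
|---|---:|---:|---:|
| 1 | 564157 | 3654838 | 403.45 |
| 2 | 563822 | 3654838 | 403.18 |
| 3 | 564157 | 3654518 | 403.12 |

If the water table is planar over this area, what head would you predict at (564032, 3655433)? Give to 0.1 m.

∂h/∂x = (403.18 − 403.45) / (563822 − 564157) = +0.0008060
∂h/∂y = (403.12 − 403.45) / (3654518 − 3654838) = +0.001031
h(564032, 3655433) = 403.45 + (+0.0008060)·(-125) + (+0.001031)·(595) = 403.45 -0.101 +0.614 = 403.963 m.

404.0 m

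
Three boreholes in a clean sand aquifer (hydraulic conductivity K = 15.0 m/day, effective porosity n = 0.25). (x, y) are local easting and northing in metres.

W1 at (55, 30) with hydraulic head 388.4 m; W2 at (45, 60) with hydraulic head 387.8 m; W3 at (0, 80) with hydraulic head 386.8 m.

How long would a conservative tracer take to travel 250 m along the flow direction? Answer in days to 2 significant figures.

190 days

Differences from W1: to W2 (Δx, Δy, Δh) = (-10, 30, -0.6); to W3 = (-55, 50, -1.6).
Determinant of the coordinate differences = (-10)·50 − (-55)·30 = 1150.
∂h/∂x = [(-0.6)·50 − (-1.6)·30] / 1150 = +0.01565
∂h/∂y = [(-10)·(-1.6) − (-55)·(-0.6)] / 1150 = -0.01478
|∇h| = √(0.01565² + -0.01478²) = 0.02153
Seepage velocity v = K·i/n = 15.0 × 0.02153 / 0.25 = 1.292 m/day.
t = 250 / 1.292 = 193.5 days.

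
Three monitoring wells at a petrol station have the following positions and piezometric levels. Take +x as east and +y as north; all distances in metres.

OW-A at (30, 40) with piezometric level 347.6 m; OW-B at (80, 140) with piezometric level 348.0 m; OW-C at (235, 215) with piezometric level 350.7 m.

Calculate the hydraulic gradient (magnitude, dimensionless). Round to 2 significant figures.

With h = a·x + b·y + c and OW-A as origin, the differences give:
  50·a + 100·b = +0.4
  205·a + 175·b = +3.1
Eliminate b (×175 and ×100, subtract): -11750·a = -240.00 → a = ∂h/∂x = +0.02043
Back-substitute: b = ∂h/∂y = -0.006213.
|∇h| = √(0.02043² + -0.006213²) = 0.02135

0.021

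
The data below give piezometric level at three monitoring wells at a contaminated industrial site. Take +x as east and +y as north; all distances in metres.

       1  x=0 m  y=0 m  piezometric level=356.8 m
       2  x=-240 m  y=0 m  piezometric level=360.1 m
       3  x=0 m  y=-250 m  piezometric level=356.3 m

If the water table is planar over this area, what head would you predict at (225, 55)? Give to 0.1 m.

∂h/∂x = (360.1 − 356.8) / (-240 − 0) = -0.01375
∂h/∂y = (356.3 − 356.8) / (-250 − 0) = +0.002000
h(225, 55) = 356.8 + (-0.01375)·(225) + (+0.002000)·(55) = 356.8 -3.094 +0.110 = 353.816 m.

353.8 m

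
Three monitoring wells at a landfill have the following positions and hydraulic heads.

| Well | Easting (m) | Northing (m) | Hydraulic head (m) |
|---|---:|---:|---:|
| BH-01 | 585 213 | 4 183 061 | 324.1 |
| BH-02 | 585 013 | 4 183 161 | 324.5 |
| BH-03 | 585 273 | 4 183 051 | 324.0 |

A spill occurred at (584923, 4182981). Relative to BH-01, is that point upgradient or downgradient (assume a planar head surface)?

With h = a·x + b·y + c and BH-01 as origin, the differences give:
  (-200)·a + 100·b = +0.4
  60·a + (-10)·b = -0.1
Eliminate b (×(-10) and ×100, subtract): -4000·a = 6.00 → a = ∂h/∂x = -0.001500
Back-substitute: b = ∂h/∂y = +0.0010000.
Head at (584923, 4182981) = 324.1 + (-0.001500)·(-290) + (+0.0010000)·(-80) = 324.46 m.
That is higher than the 324.1 m at BH-01, so the point is upgradient.

upgradient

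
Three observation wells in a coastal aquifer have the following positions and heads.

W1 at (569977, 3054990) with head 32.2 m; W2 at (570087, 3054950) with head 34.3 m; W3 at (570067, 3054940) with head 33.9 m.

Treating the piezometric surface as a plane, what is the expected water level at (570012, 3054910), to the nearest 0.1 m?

32.8 m

With h = a·x + b·y + c and W1 as origin, the differences give:
  110·a + (-40)·b = +2.1
  90·a + (-50)·b = +1.7
Eliminate b (×(-50) and ×(-40), subtract): -1900·a = -37.00 → a = ∂h/∂x = +0.01947
Back-substitute: b = ∂h/∂y = +0.001053.
h(570012, 3054910) = 32.2 + (+0.01947)·(35) + (+0.001053)·(-80) = 32.2 +0.682 -0.084 = 32.797 m.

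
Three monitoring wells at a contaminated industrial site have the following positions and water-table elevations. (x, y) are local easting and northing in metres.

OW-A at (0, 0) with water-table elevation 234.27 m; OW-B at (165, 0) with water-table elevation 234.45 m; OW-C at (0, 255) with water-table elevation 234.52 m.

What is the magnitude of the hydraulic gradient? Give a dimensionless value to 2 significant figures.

0.0015

∂h/∂x = (234.45 − 234.27) / (165 − 0) = +0.001091
∂h/∂y = (234.52 − 234.27) / (255 − 0) = +0.0009804
|∇h| = √(0.001091² + 0.0009804²) = 0.001467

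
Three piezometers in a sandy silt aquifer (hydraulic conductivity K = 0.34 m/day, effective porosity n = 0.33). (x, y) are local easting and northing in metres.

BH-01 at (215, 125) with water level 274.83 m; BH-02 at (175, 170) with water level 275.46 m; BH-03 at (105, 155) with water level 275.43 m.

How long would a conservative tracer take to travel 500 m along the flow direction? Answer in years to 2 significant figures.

110 years

Differences from BH-01: to BH-02 (Δx, Δy, Δh) = (-40, 45, +0.63); to BH-03 = (-110, 30, +0.60).
Determinant of the coordinate differences = (-40)·30 − (-110)·45 = 3750.
∂h/∂x = [(+0.63)·30 − (+0.60)·45] / 3750 = -0.002160
∂h/∂y = [(-40)·(+0.60) − (-110)·(+0.63)] / 3750 = +0.01208
|∇h| = √(-0.002160² + 0.01208²) = 0.01227
Seepage velocity v = K·i/n = 0.34 × 0.01227 / 0.33 = 0.01264 m/day.
t = 500 / 0.01264 = 3.956e+04 days = 108 years.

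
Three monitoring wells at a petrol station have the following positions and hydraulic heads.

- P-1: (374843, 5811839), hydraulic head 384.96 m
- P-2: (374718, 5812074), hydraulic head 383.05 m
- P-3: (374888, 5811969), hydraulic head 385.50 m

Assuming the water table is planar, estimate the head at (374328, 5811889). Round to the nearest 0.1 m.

377.7 m

Taking P-1 as reference: P-2−P-1 = (-125, 235, -1.91); P-3−P-1 = (45, 130, +0.54).
Determinant of the coordinate differences = (-125)·130 − 45·235 = -26825.
∂h/∂x = [(-1.91)·130 − (+0.54)·235] / -26825 = +0.01399
∂h/∂y = [(-125)·(+0.54) − 45·(-1.91)] / -26825 = -0.0006878
h(374328, 5811889) = 384.96 + (+0.01399)·(-515) + (-0.0006878)·(50) = 384.96 -7.203 -0.034 = 377.722 m.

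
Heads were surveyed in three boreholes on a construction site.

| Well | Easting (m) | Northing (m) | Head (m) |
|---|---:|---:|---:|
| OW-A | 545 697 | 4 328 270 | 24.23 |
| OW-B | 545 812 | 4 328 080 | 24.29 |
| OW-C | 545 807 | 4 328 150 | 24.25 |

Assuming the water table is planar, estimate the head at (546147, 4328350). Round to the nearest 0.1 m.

Three-point gradient (reference OW-A): Δ to OW-B = (115, -190, +0.06), Δ to OW-C = (110, -120, +0.02).
∂h/∂x = -0.0004789, ∂h/∂y = -0.0006056 (det = 7100).
h(546147, 4328350) = 24.23 + (-0.0004789)·(450) + (-0.0006056)·(80) = 24.23 -0.215 -0.048 = 23.966 m.

24.0 m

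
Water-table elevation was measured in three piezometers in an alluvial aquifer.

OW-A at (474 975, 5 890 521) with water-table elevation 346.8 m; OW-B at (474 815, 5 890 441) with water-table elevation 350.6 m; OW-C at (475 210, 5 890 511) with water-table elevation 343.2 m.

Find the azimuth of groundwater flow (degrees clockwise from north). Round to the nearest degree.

Three-point gradient (reference OW-A): Δ to OW-B = (-160, -80, +3.8), Δ to OW-C = (235, -10, -3.6).
∂h/∂x = -0.01598, ∂h/∂y = -0.01554 (det = 20400).
Flow direction (−∇h) has components (+0.01598 E, +0.01554 N).
Azimuth = atan2(E, N) = atan2(+0.01598, +0.01554) = 45.8° ≈ 046°.

046°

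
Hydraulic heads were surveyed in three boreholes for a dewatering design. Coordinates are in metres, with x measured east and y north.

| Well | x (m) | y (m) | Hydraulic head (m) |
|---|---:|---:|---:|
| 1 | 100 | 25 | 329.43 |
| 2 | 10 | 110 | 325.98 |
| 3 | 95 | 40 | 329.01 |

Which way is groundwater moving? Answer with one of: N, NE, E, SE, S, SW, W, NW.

NW

Differences from 1: to 2 (Δx, Δy, Δh) = (-90, 85, -3.45); to 3 = (-5, 15, -0.42).
Solve a·Δx + b·Δy = Δh: det = (-90)·15 − (-5)·85 = -925.
∂h/∂x = [(-3.45)·15 − (-0.42)·85] / -925 = +0.01735
∂h/∂y = [(-90)·(-0.42) − (-5)·(-3.45)] / -925 = -0.02222
Flow = −∇h = (-0.01735 east, +0.02222 north), which points northwest.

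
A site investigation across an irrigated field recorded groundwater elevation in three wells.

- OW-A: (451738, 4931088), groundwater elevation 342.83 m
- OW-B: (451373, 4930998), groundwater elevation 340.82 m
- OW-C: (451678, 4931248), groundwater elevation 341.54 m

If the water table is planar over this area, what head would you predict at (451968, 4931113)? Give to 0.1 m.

Three-point gradient (reference OW-A): Δ to OW-B = (-365, -90, -2.01), Δ to OW-C = (-60, 160, -1.29).
∂h/∂x = +0.006861, ∂h/∂y = -0.005490 (det = -63800).
h(451968, 4931113) = 342.83 + (+0.006861)·(230) + (-0.005490)·(25) = 342.83 +1.578 -0.137 = 344.271 m.

344.3 m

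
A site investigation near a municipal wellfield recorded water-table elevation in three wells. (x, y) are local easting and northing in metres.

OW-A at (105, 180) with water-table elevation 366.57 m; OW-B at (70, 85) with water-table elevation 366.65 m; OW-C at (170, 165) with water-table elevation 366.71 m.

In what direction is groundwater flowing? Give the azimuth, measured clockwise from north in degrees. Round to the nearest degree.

310°

Taking OW-A as reference: OW-B−OW-A = (-35, -95, +0.08); OW-C−OW-A = (65, -15, +0.14).
Determinant of the coordinate differences = (-35)·(-15) − 65·(-95) = 6700.
∂h/∂x = [(+0.08)·(-15) − (+0.14)·(-95)] / 6700 = +0.001806
∂h/∂y = [(-35)·(+0.14) − 65·(+0.08)] / 6700 = -0.001507
Flow direction (−∇h) has components (-0.001806 E, +0.001507 N).
Azimuth = atan2(E, N) = atan2(-0.001806, +0.001507) = 309.9° ≈ 310°.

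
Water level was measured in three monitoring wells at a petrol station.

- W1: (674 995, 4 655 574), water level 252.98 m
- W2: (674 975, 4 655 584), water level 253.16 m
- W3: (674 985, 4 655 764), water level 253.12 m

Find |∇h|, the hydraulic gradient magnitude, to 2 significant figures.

Three-point gradient (reference W1): Δ to W2 = (-20, 10, +0.18), Δ to W3 = (-10, 190, +0.14).
∂h/∂x = -0.008865, ∂h/∂y = +0.0002703 (det = -3700).
|∇h| = √(-0.008865² + 0.0002703²) = 0.008869

0.0089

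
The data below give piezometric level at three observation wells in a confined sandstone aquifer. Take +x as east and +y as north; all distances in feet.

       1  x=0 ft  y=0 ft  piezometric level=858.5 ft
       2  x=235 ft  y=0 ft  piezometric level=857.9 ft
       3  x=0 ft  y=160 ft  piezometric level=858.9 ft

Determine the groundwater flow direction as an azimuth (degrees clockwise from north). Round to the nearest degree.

∂h/∂x = (857.9 − 858.5) / (235 − 0) = -0.002553
∂h/∂y = (858.9 − 858.5) / (160 − 0) = +0.002500
Flow direction (−∇h) has components (+0.002553 E, -0.002500 N).
Azimuth = atan2(E, N) = atan2(+0.002553, -0.002500) = 134.4° ≈ 134°.

134°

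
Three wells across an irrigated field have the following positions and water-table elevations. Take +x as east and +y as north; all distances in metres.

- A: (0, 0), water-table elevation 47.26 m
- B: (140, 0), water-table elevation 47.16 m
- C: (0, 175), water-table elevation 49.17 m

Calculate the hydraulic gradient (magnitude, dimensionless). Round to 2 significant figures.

∂h/∂x = (47.16 − 47.26) / (140 − 0) = -0.0007143
∂h/∂y = (49.17 − 47.26) / (175 − 0) = +0.01091
|∇h| = √(-0.0007143² + 0.01091²) = 0.01093

0.011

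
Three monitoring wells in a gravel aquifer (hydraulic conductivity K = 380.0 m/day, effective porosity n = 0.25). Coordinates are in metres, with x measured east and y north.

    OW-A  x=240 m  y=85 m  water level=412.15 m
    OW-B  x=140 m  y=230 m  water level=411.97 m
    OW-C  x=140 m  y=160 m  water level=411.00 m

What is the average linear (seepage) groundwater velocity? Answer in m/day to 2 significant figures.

With h = a·x + b·y + c and OW-A as origin, the differences give:
  (-100)·a + 145·b = -0.18
  (-100)·a + 75·b = -1.15
Eliminate b (×75 and ×145, subtract): 7000·a = 153.250 → a = ∂h/∂x = +0.02189
Back-substitute: b = ∂h/∂y = +0.01386.
|∇h| = √(0.02189² + 0.01386²) = 0.02591
Seepage velocity v = K·i/n = 380.0 × 0.02591 / 0.25 = 39.38 m/day.

39 m/day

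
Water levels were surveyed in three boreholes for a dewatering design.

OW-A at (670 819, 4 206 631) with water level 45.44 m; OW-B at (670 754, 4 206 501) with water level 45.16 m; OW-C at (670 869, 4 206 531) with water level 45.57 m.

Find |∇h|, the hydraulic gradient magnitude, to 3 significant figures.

0.00348

Differences from OW-A: to OW-B (Δx, Δy, Δh) = (-65, -130, -0.28); to OW-C = (50, -100, +0.13).
Determinant of the coordinate differences = (-65)·(-100) − 50·(-130) = 13000.
∂h/∂x = [(-0.28)·(-100) − (+0.13)·(-130)] / 13000 = +0.003454
∂h/∂y = [(-65)·(+0.13) − 50·(-0.28)] / 13000 = +0.0004269
|∇h| = √(0.003454² + 0.0004269²) = 0.00348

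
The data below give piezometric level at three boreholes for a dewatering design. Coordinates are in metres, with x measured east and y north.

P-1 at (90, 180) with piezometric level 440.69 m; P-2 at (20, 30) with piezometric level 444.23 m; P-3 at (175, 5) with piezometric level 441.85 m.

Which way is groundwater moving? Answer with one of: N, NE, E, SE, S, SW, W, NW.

With h = a·x + b·y + c and P-1 as origin, the differences give:
  (-70)·a + (-150)·b = +3.54
  85·a + (-175)·b = +1.16
Eliminate b (×(-175) and ×(-150), subtract): 25000·a = -445.500 → a = ∂h/∂x = -0.01782
Back-substitute: b = ∂h/∂y = -0.01528.
Flow = −∇h = (+0.01782 east, +0.01528 north), which points northeast.

NE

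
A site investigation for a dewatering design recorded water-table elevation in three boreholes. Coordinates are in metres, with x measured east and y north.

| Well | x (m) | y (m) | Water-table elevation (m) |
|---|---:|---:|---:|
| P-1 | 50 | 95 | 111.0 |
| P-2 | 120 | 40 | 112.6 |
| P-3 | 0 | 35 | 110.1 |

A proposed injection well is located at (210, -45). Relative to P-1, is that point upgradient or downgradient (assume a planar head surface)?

With h = a·x + b·y + c and P-1 as origin, the differences give:
  70·a + (-55)·b = +1.6
  (-50)·a + (-60)·b = -0.9
Eliminate b (×(-60) and ×(-55), subtract): -6950·a = -145.50 → a = ∂h/∂x = +0.02094
Back-substitute: b = ∂h/∂y = -0.002446.
Head at (210, -45) = 111.0 + (+0.02094)·(160) + (-0.002446)·(-140) = 114.69 m.
That is higher than the 111.0 m at P-1, so the point is upgradient.

upgradient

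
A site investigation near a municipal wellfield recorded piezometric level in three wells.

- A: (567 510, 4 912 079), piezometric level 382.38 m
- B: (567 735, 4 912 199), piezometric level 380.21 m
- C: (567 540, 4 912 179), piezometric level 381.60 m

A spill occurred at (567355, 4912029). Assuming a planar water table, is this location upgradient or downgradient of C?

With h = a·x + b·y + c and A as origin, the differences give:
  225·a + 120·b = -2.17
  30·a + 100·b = -0.78
Eliminate b (×100 and ×120, subtract): 18900·a = -123.400 → a = ∂h/∂x = -0.006529
Back-substitute: b = ∂h/∂y = -0.005841.
Head at (567355, 4912029) = 382.38 + (-0.006529)·(-155) + (-0.005841)·(-50) = 383.68 m.
That is higher than the 381.60 m at C, so the point is upgradient.

upgradient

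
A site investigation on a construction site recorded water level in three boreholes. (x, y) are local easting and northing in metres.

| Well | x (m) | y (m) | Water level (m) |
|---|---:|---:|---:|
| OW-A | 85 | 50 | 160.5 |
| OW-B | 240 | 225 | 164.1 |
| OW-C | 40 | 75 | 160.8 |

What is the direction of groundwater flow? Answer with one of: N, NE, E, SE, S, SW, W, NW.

Taking OW-A as reference: OW-B−OW-A = (155, 175, +3.6); OW-C−OW-A = (-45, 25, +0.3).
Solve a·Δx + b·Δy = Δh: det = 155·25 − (-45)·175 = 11750.
∂h/∂x = [(+3.6)·25 − (+0.3)·175] / 11750 = +0.003191
∂h/∂y = [155·(+0.3) − (-45)·(+3.6)] / 11750 = +0.01774
Flow = −∇h = (-0.003191 east, -0.01774 north), which points south.

S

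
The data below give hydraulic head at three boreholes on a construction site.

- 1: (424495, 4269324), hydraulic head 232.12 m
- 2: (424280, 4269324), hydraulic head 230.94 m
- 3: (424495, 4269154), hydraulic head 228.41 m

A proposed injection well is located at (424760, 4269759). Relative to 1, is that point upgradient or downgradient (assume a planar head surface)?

upgradient

∂h/∂x = (230.94 − 232.12) / (424280 − 424495) = +0.005488
∂h/∂y = (228.41 − 232.12) / (4269154 − 4269324) = +0.02182
Head at (424760, 4269759) = 232.12 + (+0.005488)·(265) + (+0.02182)·(435) = 243.07 m.
That is higher than the 232.12 m at 1, so the point is upgradient.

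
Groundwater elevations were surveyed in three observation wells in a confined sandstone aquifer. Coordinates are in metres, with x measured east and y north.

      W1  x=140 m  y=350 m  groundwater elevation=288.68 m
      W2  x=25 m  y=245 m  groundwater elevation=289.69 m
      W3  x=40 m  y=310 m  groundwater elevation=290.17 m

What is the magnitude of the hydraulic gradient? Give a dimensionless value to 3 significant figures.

With h = a·x + b·y + c and W1 as origin, the differences give:
  (-115)·a + (-105)·b = +1.01
  (-100)·a + (-40)·b = +1.49
Eliminate b (×(-40) and ×(-105), subtract): -5900·a = 116.050 → a = ∂h/∂x = -0.01967
Back-substitute: b = ∂h/∂y = +0.01192.
|∇h| = √(-0.01967² + 0.01192²) = 0.023

0.0230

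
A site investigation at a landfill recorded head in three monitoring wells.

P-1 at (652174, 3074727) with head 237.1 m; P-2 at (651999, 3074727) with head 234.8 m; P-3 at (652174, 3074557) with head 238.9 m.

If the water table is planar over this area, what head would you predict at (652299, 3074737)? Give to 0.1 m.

∂h/∂x = (234.8 − 237.1) / (651999 − 652174) = +0.01314
∂h/∂y = (238.9 − 237.1) / (3074557 − 3074727) = -0.01059
h(652299, 3074737) = 237.1 + (+0.01314)·(125) + (-0.01059)·(10) = 237.1 +1.643 -0.106 = 238.637 m.

238.6 m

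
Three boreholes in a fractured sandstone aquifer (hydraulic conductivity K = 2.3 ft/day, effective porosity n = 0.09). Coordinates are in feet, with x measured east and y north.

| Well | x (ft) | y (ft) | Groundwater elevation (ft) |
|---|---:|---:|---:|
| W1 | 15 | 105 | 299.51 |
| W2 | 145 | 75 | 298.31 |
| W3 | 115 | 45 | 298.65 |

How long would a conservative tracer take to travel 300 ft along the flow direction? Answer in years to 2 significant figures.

3.3 years

Taking W1 as reference: W2−W1 = (130, -30, -1.20); W3−W1 = (100, -60, -0.86).
Determinant of the coordinate differences = 130·(-60) − 100·(-30) = -4800.
∂h/∂x = [(-1.20)·(-60) − (-0.86)·(-30)] / -4800 = -0.009625
∂h/∂y = [130·(-0.86) − 100·(-1.20)] / -4800 = -0.001708
|∇h| = √(-0.009625² + -0.001708²) = 0.009775
Seepage velocity v = K·i/n = 2.3 × 0.009775 / 0.09 = 0.2498 ft/day.
t = 300 / 0.2498 = 1201 days = 3.29 years.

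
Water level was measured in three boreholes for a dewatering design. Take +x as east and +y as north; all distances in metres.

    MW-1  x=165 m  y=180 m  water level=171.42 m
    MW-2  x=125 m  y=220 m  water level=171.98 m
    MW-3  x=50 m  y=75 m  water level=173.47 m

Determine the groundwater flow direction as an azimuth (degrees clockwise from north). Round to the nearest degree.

Differences from MW-1: to MW-2 (Δx, Δy, Δh) = (-40, 40, +0.56); to MW-3 = (-115, -105, +2.05).
Determinant of the coordinate differences = (-40)·(-105) − (-115)·40 = 8800.
∂h/∂x = [(+0.56)·(-105) − (+2.05)·40] / 8800 = -0.01600
∂h/∂y = [(-40)·(+2.05) − (-115)·(+0.56)] / 8800 = -0.002000
Flow direction (−∇h) has components (+0.01600 E, +0.002000 N).
Azimuth = atan2(E, N) = atan2(+0.01600, +0.002000) = 82.9° ≈ 083°.

083°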